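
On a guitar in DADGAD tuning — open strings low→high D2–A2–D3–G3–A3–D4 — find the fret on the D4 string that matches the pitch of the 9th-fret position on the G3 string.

Fret 9 on G3 is MIDI 55 + 9 = 64 (E4). On the D4 string (open MIDI 62), that pitch is 64 − 62 = fret 2.

2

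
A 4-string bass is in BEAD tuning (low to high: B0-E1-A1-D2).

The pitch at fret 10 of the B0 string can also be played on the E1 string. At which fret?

5

Fret 10 on B0 is MIDI 23 + 10 = 33 (A1). On the E1 string (open MIDI 28), that pitch is 33 − 28 = fret 5.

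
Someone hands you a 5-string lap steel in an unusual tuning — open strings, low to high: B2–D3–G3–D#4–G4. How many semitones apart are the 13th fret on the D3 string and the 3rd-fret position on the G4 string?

D3 at fret 13 → D#4 (MIDI 63); G4 at fret 3 → A#4 (MIDI 70).
63 − 70 = -7, so the two pitches are 7 semitones apart, with A#4 the higher.

7 semitones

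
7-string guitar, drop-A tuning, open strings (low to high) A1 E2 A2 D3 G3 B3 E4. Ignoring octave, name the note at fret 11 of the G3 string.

F#

Each fret is one semitone, so G3 + 11 = F#.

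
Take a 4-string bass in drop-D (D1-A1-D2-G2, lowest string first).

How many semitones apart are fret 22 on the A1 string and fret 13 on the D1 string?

A1 at fret 22 → G3 (MIDI 55); D1 at fret 13 → D♯2 (MIDI 39).
55 − 39 = 16, so the two pitches are 16 semitones apart, with G3 the higher.

16 semitones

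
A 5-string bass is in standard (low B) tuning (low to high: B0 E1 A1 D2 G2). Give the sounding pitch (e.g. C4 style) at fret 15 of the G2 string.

A#3

G2 is MIDI 43. Adding 15 gives 58, which is A#3.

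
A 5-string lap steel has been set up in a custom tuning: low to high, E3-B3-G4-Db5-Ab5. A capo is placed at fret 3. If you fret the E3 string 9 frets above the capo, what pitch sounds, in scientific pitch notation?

The capo raises the open E3 by 3 semitones to G3; fretting 9 more gives E3 + 3 + 9 = E3 + 12 semitones = E4.

E4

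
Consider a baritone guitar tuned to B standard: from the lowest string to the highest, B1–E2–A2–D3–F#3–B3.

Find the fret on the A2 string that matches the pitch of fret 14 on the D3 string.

19

D3 at fret 14 is D3 + 14 semitones = E4.
The open A2 string is 5 semitones below the open D3, so the same pitch on the A2 string lies at fret 14 + 5 = 19.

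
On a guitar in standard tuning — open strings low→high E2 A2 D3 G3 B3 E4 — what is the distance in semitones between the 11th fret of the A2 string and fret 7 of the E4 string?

15 semitones

A2 at fret 11 → G#3 (MIDI 56); E4 at fret 7 → B4 (MIDI 71).
56 − 71 = -15, so the two pitches are 15 semitones apart, with B4 the higher.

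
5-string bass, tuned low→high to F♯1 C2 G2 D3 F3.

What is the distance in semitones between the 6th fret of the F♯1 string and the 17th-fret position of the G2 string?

F♯1 at fret 6 → C2 (MIDI 36); G2 at fret 17 → C4 (MIDI 60).
36 − 60 = -24, so the two pitches are 24 semitones apart, with C4 the higher.

24 semitones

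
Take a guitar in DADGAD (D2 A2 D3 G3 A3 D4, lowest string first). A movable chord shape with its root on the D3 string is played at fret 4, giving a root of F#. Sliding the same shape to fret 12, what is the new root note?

Moving from fret 4 to fret 12 shifts the root by 8 semitones.
F# up 8 semitones is D.

D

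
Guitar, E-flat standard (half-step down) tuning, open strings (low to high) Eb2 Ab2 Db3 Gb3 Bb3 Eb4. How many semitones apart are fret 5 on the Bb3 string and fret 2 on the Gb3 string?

7 semitones

Bb3 at fret 5 → Eb4 (MIDI 63); Gb3 at fret 2 → Ab3 (MIDI 56).
63 − 56 = 7, so the two pitches are 7 semitones apart, with Eb4 the higher.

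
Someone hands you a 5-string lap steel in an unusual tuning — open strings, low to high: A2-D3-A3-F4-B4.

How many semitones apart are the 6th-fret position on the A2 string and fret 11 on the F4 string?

25 semitones

A2 at fret 6 → E♭3 (MIDI 51); F4 at fret 11 → E5 (MIDI 76).
51 − 76 = -25, so the two pitches are 25 semitones apart, with E5 the higher.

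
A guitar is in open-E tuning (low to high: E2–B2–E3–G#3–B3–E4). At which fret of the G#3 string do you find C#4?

5

C#4 is 5 semitones above the open G#3 (G#–A–A#–B–C–C#), so it sits at fret 5.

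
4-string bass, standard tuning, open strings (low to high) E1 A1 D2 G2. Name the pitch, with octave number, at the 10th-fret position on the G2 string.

F3

The open G2 string plus 10 semitones: G–G#–A–A#–…–D#–E–F.
The walk passes from B into C once, so the octave number goes from 2 to 3.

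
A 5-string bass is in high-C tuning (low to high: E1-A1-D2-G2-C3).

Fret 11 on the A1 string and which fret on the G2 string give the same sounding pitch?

1

Fret 11 on A1 is MIDI 33 + 11 = 44 (G#2). On the G2 string (open MIDI 43), that pitch is 44 − 43 = fret 1.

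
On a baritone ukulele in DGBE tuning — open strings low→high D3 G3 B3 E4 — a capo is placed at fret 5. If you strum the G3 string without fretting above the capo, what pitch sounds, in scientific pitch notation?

The capo raises the open G3 by 5 semitones to C4; fretting 0 more gives G3 + 5 + 0 = G3 + 5 semitones = C4.

C4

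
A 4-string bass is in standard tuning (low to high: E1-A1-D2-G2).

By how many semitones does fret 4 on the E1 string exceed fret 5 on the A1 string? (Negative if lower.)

E1 at fret 4 → G♯1 (MIDI 32); A1 at fret 5 → D2 (MIDI 38).
32 − 38 = -6, so the two pitches are 6 semitones apart.

-6 semitones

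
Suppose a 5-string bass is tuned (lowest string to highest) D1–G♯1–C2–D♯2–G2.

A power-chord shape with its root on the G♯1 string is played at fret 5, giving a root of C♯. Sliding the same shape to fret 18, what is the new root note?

D

Moving from fret 5 to fret 18 shifts the root by 13 semitones.
C♯ up 13 semitones is D.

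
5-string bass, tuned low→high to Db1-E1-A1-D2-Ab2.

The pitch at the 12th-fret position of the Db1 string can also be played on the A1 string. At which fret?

Fret 12 on Db1 is MIDI 25 + 12 = 37 (Db2). On the A1 string (open MIDI 33), that pitch is 37 − 33 = fret 4.

4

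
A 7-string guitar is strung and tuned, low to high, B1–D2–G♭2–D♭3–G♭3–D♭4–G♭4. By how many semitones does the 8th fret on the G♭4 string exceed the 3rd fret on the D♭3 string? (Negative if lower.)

22 semitones

G♭4 at fret 8 → D5 (MIDI 74); D♭3 at fret 3 → E3 (MIDI 52).
74 − 52 = 22, so the two pitches are 22 semitones apart.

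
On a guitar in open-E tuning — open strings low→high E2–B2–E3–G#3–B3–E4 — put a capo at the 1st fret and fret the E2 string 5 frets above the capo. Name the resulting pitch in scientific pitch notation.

A#2

The capo raises the open E2 by 1 semitone to F2; fretting 5 more gives E2 + 1 + 5 = E2 + 6 semitones = A#2.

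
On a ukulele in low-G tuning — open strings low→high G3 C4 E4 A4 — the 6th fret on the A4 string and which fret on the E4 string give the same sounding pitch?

11

Fret 6 on A4 is MIDI 69 + 6 = 75 (D♯5). On the E4 string (open MIDI 64), that pitch is 75 − 64 = fret 11.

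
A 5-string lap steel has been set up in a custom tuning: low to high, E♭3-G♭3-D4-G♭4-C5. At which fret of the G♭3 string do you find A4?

15

A4 is 15 semitones above the open G♭3 (Gb–G–Ab–A–…–G–Ab–A), so it sits at fret 15.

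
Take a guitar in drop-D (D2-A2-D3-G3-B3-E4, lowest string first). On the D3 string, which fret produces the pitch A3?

A3 is 7 semitones above the open D3 (D–D#–E–F–F#–G–G#–A), so it sits at fret 7.

7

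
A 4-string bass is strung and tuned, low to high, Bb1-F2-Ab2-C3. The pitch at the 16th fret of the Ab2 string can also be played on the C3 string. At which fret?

Ab2 at fret 16 is Ab2 + 16 semitones = C4.
The open C3 string is 4 semitones above the open Ab2, so the same pitch on the C3 string lies at fret 16 − 4 = 12.

12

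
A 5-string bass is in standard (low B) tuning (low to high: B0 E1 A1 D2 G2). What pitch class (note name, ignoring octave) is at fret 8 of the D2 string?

A#

The open D2 string plus 8 semitones: D–D#–E–F–F#–G–G#–A–A#.
(Equivalently spelled Bb.)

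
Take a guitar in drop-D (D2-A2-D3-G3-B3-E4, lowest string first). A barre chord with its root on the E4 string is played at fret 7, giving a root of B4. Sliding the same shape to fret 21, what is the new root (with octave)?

C♯6

Moving from fret 7 to fret 21 shifts the root by 14 semitones.
B4 up 14 semitones is C♯6.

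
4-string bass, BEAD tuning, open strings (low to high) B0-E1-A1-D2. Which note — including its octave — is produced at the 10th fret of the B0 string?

Each fret is one semitone, so B0 + 10 = A1.

A1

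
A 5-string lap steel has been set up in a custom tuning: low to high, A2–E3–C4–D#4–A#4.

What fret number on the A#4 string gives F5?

7

F5 is 7 semitones above the open A#4 (A#–B–C–C#–D–D#–E–F), so it sits at fret 7.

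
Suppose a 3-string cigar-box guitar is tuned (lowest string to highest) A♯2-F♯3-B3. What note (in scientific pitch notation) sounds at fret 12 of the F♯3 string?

F♯4

The open F♯3 string plus 12 semitones: F#–G–G#–A–…–E–F–F#.
The walk passes from B into C once, so the octave number goes from 3 to 4.
(Equivalently spelled G♭4.)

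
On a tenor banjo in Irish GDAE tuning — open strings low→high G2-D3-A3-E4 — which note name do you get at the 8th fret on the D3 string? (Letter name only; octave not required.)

The open D3 string plus 8 semitones: D–D#–E–F–F#–G–G#–A–A#.

A♯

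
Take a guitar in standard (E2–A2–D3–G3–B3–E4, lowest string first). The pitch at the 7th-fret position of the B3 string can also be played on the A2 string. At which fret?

21

B3 at fret 7 is B3 + 7 semitones = F#4.
The open A2 string is 14 semitones below the open B3, so the same pitch on the A2 string lies at fret 7 + 14 = 21.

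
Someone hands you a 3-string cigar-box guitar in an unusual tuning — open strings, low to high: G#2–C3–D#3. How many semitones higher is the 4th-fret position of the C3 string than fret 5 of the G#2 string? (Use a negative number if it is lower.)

C3 at fret 4 → E3 (MIDI 52); G#2 at fret 5 → C#3 (MIDI 49).
52 − 49 = 3, so the two pitches are 3 semitones apart.

3 semitones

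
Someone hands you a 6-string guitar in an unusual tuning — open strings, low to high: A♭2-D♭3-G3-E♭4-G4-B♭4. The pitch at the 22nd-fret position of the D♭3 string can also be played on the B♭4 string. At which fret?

1

D♭3 at fret 22 is D♭3 + 22 semitones = B4.
The open B♭4 string is 21 semitones above the open D♭3, so the same pitch on the B♭4 string lies at fret 22 − 21 = 1.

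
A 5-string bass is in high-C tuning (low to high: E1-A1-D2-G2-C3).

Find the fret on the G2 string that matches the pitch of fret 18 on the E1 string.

Fret 18 on E1 is MIDI 28 + 18 = 46 (A#2). On the G2 string (open MIDI 43), that pitch is 46 − 43 = fret 3.

3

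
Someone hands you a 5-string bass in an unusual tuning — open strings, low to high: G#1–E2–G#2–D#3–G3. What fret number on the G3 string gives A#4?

A#4 is 15 semitones above the open G3 (G–G#–A–A#–…–G#–A–A#), so it sits at fret 15.

15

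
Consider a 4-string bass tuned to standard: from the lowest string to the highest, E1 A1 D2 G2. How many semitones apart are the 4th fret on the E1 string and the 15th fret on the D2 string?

E1 at fret 4 → G#1 (MIDI 32); D2 at fret 15 → F3 (MIDI 53).
32 − 53 = -21, so the two pitches are 21 semitones apart, with F3 the higher.

21 semitones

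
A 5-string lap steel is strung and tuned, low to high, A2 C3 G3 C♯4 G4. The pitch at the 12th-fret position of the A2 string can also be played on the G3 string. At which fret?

2

A2 at fret 12 is A2 + 12 semitones = A3.
The open G3 string is 10 semitones above the open A2, so the same pitch on the G3 string lies at fret 12 − 10 = 2.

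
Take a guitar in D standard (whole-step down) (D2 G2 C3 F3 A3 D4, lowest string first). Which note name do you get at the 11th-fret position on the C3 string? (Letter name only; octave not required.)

B

C3 is MIDI 48. Adding 11 gives 59; 59 mod 12 = 11, i.e. B.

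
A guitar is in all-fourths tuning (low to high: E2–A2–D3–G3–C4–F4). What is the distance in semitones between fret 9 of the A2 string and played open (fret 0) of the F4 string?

11 semitones

A2 at fret 9 → F#3 (MIDI 54); F4 at fret 0 → F4 (MIDI 65).
54 − 65 = -11, so the two pitches are 11 semitones apart, with F4 the higher.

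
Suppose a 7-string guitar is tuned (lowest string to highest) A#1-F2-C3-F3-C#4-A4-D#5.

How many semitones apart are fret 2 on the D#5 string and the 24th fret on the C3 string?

D#5 at fret 2 → F5 (MIDI 77); C3 at fret 24 → C5 (MIDI 72).
77 − 72 = 5, so the two pitches are 5 semitones apart, with F5 the higher.

5 semitones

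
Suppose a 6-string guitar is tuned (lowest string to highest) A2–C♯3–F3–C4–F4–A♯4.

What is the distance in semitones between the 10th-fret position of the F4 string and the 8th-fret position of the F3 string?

14 semitones

F4 at fret 10 → D♯5 (MIDI 75); F3 at fret 8 → C♯4 (MIDI 61).
75 − 61 = 14, so the two pitches are 14 semitones apart, with D♯5 the higher.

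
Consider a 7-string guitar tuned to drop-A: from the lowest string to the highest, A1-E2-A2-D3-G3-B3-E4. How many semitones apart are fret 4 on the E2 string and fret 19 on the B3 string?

E2 at fret 4 → G#2 (MIDI 44); B3 at fret 19 → F#5 (MIDI 78).
44 − 78 = -34, so the two pitches are 34 semitones apart, with F#5 the higher.

34 semitones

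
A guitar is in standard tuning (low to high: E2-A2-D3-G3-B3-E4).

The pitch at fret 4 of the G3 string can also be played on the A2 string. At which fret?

G3 at fret 4 is G3 + 4 semitones = B3.
The open A2 string is 10 semitones below the open G3, so the same pitch on the A2 string lies at fret 4 + 10 = 14.

14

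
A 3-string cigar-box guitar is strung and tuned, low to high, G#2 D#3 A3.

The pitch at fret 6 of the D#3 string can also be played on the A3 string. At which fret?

Fret 6 on D#3 is MIDI 51 + 6 = 57 (A3). On the A3 string (open MIDI 57), that pitch is 57 − 57 = fret 0.

0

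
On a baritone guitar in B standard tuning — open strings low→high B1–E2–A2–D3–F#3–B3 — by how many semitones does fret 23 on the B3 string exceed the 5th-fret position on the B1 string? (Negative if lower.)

42 semitones

B3 at fret 23 → A#5 (MIDI 82); B1 at fret 5 → E2 (MIDI 40).
82 − 40 = 42, so the two pitches are 42 semitones apart.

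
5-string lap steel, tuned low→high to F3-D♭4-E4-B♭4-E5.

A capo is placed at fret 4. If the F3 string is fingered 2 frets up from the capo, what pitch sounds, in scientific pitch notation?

The capo raises the open F3 by 4 semitones to A3; fretting 2 more gives F3 + 4 + 2 = F3 + 6 semitones = B3.

B3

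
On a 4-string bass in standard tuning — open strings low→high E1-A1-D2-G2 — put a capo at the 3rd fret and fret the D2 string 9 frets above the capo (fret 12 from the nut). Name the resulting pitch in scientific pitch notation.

The capo raises the open D2 by 3 semitones to F2; fretting 9 more gives D2 + 3 + 9 = D2 + 12 semitones = D3.

D3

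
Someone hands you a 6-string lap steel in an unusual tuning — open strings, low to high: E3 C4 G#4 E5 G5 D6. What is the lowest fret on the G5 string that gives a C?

From G5, count semitones up the chromatic scale until reaching C: G–G#–A–A#–B–C — 5 steps.

5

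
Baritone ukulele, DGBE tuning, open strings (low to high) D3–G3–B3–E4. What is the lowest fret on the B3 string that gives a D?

From B3, count semitones up the chromatic scale until reaching D: B–C–C#–D — 3 steps.

3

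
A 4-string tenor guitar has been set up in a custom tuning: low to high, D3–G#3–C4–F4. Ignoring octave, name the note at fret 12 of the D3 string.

Each fret is one semitone, so D3 + 12 = D.

D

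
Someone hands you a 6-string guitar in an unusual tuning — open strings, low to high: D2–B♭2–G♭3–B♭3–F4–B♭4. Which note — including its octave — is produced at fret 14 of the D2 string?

The open D2 string plus 14 semitones: D–Eb–E–F–…–D–Eb–E.
The walk passes from B into C once, so the octave number goes from 2 to 3.

E3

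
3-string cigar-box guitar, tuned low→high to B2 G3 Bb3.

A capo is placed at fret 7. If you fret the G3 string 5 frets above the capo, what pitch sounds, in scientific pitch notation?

G4

The capo raises the open G3 by 7 semitones to D4; fretting 5 more gives G3 + 7 + 5 = G3 + 12 semitones = G4.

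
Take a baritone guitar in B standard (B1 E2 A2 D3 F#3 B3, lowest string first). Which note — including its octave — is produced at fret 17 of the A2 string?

D4

The open A2 string plus 17 semitones: A–A#–B–C–…–C–C#–D.
The walk passes from B into C 2 times, so the octave number goes from 2 to 4.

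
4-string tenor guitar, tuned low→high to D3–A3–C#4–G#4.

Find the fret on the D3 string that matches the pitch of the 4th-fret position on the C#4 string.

15

C#4 at fret 4 is C#4 + 4 semitones = F4.
The open D3 string is 11 semitones below the open C#4, so the same pitch on the D3 string lies at fret 4 + 11 = 15.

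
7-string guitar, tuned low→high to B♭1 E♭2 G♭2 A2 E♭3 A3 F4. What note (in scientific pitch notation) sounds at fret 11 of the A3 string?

The open A3 string plus 11 semitones: A–Bb–B–C–…–Gb–G–Ab.
The walk passes from B into C once, so the octave number goes from 3 to 4.
(Equivalently spelled G♯4.)

A♭4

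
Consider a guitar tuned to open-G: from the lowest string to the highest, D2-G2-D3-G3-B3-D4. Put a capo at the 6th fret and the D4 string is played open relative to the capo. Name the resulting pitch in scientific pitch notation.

G♯4

The capo raises the open D4 by 6 semitones to G♯4; fretting 0 more gives D4 + 6 + 0 = D4 + 6 semitones = G♯4.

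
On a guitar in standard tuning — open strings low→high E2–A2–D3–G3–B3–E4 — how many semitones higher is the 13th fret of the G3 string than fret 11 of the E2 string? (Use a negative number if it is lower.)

17 semitones

G3 at fret 13 → G#4 (MIDI 68); E2 at fret 11 → D#3 (MIDI 51).
68 − 51 = 17, so the two pitches are 17 semitones apart.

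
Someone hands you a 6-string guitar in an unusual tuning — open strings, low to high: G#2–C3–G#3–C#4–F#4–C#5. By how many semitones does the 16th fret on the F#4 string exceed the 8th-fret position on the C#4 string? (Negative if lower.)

F#4 at fret 16 → A#5 (MIDI 82); C#4 at fret 8 → A4 (MIDI 69).
82 − 69 = 13, so the two pitches are 13 semitones apart.

13 semitones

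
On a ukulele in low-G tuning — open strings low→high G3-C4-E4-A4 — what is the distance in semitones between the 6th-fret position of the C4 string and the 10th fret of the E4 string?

8 semitones

C4 at fret 6 → F#4 (MIDI 66); E4 at fret 10 → D5 (MIDI 74).
66 − 74 = -8, so the two pitches are 8 semitones apart, with D5 the higher.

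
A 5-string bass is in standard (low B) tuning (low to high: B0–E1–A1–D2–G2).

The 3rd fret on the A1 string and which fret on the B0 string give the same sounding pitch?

13

A1 at fret 3 is A1 + 3 semitones = C2.
The open B0 string is 10 semitones below the open A1, so the same pitch on the B0 string lies at fret 3 + 10 = 13.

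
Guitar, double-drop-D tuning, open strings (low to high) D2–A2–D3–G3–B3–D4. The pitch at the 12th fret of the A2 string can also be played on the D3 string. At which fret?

7

A2 at fret 12 is A2 + 12 semitones = A3.
The open D3 string is 5 semitones above the open A2, so the same pitch on the D3 string lies at fret 12 − 5 = 7.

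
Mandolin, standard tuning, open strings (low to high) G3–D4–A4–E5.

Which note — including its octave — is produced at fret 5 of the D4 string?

G4

Each fret is one semitone, so D4 + 5 = G4.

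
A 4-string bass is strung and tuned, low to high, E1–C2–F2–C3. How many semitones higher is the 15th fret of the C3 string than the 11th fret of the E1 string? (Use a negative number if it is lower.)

C3 at fret 15 → D♯4 (MIDI 63); E1 at fret 11 → D♯2 (MIDI 39).
63 − 39 = 24, so the two pitches are 24 semitones apart.

24 semitones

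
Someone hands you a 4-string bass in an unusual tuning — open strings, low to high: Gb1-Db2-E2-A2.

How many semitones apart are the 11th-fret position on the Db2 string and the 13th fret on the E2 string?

5 semitones

Db2 at fret 11 → C3 (MIDI 48); E2 at fret 13 → F3 (MIDI 53).
48 − 53 = -5, so the two pitches are 5 semitones apart, with F3 the higher.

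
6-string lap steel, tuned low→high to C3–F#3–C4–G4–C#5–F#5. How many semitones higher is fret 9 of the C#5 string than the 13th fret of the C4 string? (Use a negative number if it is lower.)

9 semitones

C#5 at fret 9 → A#5 (MIDI 82); C4 at fret 13 → C#5 (MIDI 73).
82 − 73 = 9, so the two pitches are 9 semitones apart.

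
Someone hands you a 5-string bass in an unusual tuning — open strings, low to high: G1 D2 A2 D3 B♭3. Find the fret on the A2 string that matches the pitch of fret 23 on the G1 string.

9

G1 at fret 23 is G1 + 23 semitones = G♭3.
The open A2 string is 14 semitones above the open G1, so the same pitch on the A2 string lies at fret 23 − 14 = 9.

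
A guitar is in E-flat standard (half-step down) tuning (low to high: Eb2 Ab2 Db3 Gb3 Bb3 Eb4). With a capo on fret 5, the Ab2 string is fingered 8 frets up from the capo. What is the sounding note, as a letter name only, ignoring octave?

The capo raises the open Ab2 by 5 semitones to Db3; fretting 8 more gives Ab2 + 5 + 8 = Ab2 + 13 semitones, landing on A.

A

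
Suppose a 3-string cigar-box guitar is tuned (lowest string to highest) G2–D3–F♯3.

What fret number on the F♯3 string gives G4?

G4 is 13 semitones above the open F♯3 (F#–G–G#–A–…–F–F#–G), so it sits at fret 13.

13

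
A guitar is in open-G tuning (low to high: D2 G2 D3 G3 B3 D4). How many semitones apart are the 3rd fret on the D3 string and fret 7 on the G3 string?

D3 at fret 3 → F3 (MIDI 53); G3 at fret 7 → D4 (MIDI 62).
53 − 62 = -9, so the two pitches are 9 semitones apart, with D4 the higher.

9 semitones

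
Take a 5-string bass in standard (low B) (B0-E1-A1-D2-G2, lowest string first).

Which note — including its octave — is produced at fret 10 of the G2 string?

F3

The open G2 string plus 10 semitones: G–G#–A–A#–…–D#–E–F.
The walk passes from B into C once, so the octave number goes from 2 to 3.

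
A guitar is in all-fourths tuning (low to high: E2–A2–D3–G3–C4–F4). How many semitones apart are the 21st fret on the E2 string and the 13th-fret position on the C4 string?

12 semitones

E2 at fret 21 → C#4 (MIDI 61); C4 at fret 13 → C#5 (MIDI 73).
61 − 73 = -12, so the two pitches are 12 semitones apart, with C#5 the higher.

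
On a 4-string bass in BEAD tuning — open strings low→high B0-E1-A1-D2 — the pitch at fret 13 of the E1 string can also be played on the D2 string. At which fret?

E1 at fret 13 is E1 + 13 semitones = F2.
The open D2 string is 10 semitones above the open E1, so the same pitch on the D2 string lies at fret 13 − 10 = 3.

3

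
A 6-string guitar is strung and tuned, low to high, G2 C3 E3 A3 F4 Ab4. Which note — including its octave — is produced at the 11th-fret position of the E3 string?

The open E3 string plus 11 semitones: E–F–Gb–G–…–Db–D–Eb.
The walk passes from B into C once, so the octave number goes from 3 to 4.

Eb4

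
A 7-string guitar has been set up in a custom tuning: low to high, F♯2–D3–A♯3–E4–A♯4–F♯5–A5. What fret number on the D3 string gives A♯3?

A♯3 is 8 semitones above the open D3 (D–D#–E–F–F#–G–G#–A–A#), so it sits at fret 8.

8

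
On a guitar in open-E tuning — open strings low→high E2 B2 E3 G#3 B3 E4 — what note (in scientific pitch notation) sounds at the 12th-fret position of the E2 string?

E3

E2 is MIDI 40. Adding 12 gives 52, which is E3.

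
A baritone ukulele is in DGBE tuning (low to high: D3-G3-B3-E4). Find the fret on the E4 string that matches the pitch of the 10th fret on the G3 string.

1

Fret 10 on G3 is MIDI 55 + 10 = 65 (F4). On the E4 string (open MIDI 64), that pitch is 65 − 64 = fret 1.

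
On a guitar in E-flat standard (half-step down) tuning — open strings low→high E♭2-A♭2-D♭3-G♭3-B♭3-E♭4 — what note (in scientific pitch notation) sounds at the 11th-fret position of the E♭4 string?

D5

Each fret is one semitone, so E♭4 + 11 = D5.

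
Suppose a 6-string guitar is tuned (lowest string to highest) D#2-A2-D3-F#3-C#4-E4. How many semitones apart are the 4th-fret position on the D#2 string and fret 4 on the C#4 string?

D#2 at fret 4 → G2 (MIDI 43); C#4 at fret 4 → F4 (MIDI 65).
43 − 65 = -22, so the two pitches are 22 semitones apart, with F4 the higher.

22 semitones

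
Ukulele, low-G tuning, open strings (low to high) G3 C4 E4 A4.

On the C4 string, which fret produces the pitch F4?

F4 is 5 semitones above the open C4 (C–C#–D–D#–E–F), so it sits at fret 5.

5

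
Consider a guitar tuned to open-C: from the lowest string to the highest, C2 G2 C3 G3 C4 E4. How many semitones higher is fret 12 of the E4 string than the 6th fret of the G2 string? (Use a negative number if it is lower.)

E4 at fret 12 → E5 (MIDI 76); G2 at fret 6 → C♯3 (MIDI 49).
76 − 49 = 27, so the two pitches are 27 semitones apart.

27 semitones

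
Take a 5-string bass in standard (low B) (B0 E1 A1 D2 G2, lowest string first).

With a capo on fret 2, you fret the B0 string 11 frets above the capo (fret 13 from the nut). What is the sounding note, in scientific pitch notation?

C2

The capo raises the open B0 by 2 semitones to C♯1; fretting 11 more gives B0 + 2 + 11 = B0 + 13 semitones = C2.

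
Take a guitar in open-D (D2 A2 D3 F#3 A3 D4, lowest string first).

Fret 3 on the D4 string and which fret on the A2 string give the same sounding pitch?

20

Fret 3 on D4 is MIDI 62 + 3 = 65 (F4). On the A2 string (open MIDI 45), that pitch is 65 − 45 = fret 20.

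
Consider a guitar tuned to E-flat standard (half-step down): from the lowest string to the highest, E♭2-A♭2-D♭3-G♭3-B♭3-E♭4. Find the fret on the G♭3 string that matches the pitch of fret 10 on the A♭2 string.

A♭2 at fret 10 is A♭2 + 10 semitones = G♭3.
The open G♭3 string is 10 semitones above the open A♭2, so the same pitch on the G♭3 string lies at fret 10 − 10 = 0.

0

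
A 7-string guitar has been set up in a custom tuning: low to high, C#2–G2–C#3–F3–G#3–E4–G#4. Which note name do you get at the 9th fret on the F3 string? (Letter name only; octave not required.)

D

F3 is MIDI 53. Adding 9 gives 62; 62 mod 12 = 2, i.e. D.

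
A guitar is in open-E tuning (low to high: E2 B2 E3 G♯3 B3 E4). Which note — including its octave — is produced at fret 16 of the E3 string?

G♯4

The open E3 string plus 16 semitones: E–F–F#–G–…–F#–G–G#.
The walk passes from B into C once, so the octave number goes from 3 to 4.
(Equivalently spelled A♭4.)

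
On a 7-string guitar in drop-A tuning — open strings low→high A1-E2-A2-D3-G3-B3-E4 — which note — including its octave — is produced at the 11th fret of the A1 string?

The open A1 string plus 11 semitones: A–A#–B–C–…–F#–G–G#.
The walk passes from B into C once, so the octave number goes from 1 to 2.
(Equivalently spelled A♭2.)

G♯2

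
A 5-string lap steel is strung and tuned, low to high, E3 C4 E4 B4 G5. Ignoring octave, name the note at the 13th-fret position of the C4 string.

C4 is MIDI 60. Adding 13 gives 73; 73 mod 12 = 1, i.e. C♯.

C♯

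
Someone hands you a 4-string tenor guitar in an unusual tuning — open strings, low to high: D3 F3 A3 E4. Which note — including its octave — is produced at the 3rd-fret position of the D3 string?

F3

The open D3 string plus 3 semitones: D–Eb–E–F.
No B→C boundary is crossed, so the octave stays at 3.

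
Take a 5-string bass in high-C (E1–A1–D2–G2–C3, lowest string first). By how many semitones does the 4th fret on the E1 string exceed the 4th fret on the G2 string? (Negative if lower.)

-15 semitones

E1 at fret 4 → G♯1 (MIDI 32); G2 at fret 4 → B2 (MIDI 47).
32 − 47 = -15, so the two pitches are 15 semitones apart.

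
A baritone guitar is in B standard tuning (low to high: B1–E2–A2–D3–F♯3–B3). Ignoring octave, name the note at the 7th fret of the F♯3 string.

C♯

The open F♯3 string plus 7 semitones: F#–G–G#–A–A#–B–C–C#.
(Equivalently spelled D♭.)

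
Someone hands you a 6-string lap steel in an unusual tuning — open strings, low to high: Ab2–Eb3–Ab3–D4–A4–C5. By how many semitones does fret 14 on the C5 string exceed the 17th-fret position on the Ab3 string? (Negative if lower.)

13 semitones

C5 at fret 14 → D6 (MIDI 86); Ab3 at fret 17 → Db5 (MIDI 73).
86 − 73 = 13, so the two pitches are 13 semitones apart.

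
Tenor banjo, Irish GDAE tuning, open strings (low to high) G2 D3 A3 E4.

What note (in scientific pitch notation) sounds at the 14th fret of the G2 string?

G2 is MIDI 43. Adding 14 gives 57, which is A3.

A3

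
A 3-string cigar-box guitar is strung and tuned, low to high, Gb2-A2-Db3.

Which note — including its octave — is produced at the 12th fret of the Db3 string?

The open Db3 string plus 12 semitones: Db–D–Eb–E–…–B–C–Db.
The walk passes from B into C once, so the octave number goes from 3 to 4.
(Equivalently spelled C#4.)

Db4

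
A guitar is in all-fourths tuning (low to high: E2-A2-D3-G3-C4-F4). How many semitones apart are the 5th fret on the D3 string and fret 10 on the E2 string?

5 semitones

D3 at fret 5 → G3 (MIDI 55); E2 at fret 10 → D3 (MIDI 50).
55 − 50 = 5, so the two pitches are 5 semitones apart, with G3 the higher.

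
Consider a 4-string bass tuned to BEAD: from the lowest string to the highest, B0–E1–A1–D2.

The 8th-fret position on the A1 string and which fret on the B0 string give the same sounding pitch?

18

Fret 8 on A1 is MIDI 33 + 8 = 41 (F2). On the B0 string (open MIDI 23), that pitch is 41 − 23 = fret 18.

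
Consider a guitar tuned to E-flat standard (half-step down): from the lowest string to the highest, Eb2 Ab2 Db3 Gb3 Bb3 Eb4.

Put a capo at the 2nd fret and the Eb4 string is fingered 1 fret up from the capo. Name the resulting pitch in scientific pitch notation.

The capo raises the open Eb4 by 2 semitones to F4; fretting 1 more gives Eb4 + 2 + 1 = Eb4 + 3 semitones = Gb4.
(Also written F#.)

Gb4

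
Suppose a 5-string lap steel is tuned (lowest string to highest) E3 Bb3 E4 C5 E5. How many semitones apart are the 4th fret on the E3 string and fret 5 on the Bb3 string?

7 semitones

E3 at fret 4 → Ab3 (MIDI 56); Bb3 at fret 5 → Eb4 (MIDI 63).
56 − 63 = -7, so the two pitches are 7 semitones apart, with Eb4 the higher.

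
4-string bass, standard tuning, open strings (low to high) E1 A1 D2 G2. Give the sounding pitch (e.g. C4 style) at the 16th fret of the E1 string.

The open E1 string plus 16 semitones: E–F–F#–G–…–F#–G–G#.
The walk passes from B into C once, so the octave number goes from 1 to 2.

G#2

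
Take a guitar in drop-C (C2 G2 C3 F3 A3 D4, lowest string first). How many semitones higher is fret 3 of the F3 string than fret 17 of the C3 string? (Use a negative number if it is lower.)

F3 at fret 3 → G#3 (MIDI 56); C3 at fret 17 → F4 (MIDI 65).
56 − 65 = -9, so the two pitches are 9 semitones apart.

-9 semitones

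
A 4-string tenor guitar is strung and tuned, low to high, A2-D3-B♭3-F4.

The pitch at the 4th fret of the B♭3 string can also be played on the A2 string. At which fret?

17

Fret 4 on B♭3 is MIDI 58 + 4 = 62 (D4). On the A2 string (open MIDI 45), that pitch is 62 − 45 = fret 17.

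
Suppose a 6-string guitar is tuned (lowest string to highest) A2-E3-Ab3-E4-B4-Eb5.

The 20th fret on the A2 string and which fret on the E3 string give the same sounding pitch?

13

Fret 20 on A2 is MIDI 45 + 20 = 65 (F4). On the E3 string (open MIDI 52), that pitch is 65 − 52 = fret 13.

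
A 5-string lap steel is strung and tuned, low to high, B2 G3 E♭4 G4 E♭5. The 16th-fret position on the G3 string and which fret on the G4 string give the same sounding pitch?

4

G3 at fret 16 is G3 + 16 semitones = B4.
The open G4 string is 12 semitones above the open G3, so the same pitch on the G4 string lies at fret 16 − 12 = 4.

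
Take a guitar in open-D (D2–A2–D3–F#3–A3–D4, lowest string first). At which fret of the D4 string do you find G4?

G4 is 5 semitones above the open D4 (D–D#–E–F–F#–G), so it sits at fret 5.

5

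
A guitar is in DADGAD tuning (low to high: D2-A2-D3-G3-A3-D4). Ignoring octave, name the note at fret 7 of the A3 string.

A3 is MIDI 57. Adding 7 gives 64; 64 mod 12 = 4, i.e. E.

E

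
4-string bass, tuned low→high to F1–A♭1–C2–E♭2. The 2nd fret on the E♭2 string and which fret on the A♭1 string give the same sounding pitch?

9

E♭2 at fret 2 is E♭2 + 2 semitones = F2.
The open A♭1 string is 7 semitones below the open E♭2, so the same pitch on the A♭1 string lies at fret 2 + 7 = 9.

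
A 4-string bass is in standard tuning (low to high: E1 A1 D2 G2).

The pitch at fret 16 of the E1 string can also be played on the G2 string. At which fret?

E1 at fret 16 is E1 + 16 semitones = G#2.
The open G2 string is 15 semitones above the open E1, so the same pitch on the G2 string lies at fret 16 − 15 = 1.

1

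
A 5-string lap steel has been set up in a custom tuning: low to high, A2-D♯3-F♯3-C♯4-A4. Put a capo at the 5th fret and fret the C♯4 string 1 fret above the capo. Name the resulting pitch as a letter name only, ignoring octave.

G

The capo raises the open C♯4 by 5 semitones to F♯4; fretting 1 more gives C♯4 + 5 + 1 = C♯4 + 6 semitones, landing on G.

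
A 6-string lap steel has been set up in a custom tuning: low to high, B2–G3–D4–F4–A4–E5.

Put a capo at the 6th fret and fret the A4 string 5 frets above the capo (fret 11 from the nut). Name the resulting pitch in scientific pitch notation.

The capo raises the open A4 by 6 semitones to D#5; fretting 5 more gives A4 + 6 + 5 = A4 + 11 semitones = G#5.
(Also written Ab.)

G#5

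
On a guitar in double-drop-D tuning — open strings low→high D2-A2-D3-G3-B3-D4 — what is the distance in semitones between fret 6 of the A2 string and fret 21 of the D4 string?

32 semitones

A2 at fret 6 → D♯3 (MIDI 51); D4 at fret 21 → B5 (MIDI 83).
51 − 83 = -32, so the two pitches are 32 semitones apart, with B5 the higher.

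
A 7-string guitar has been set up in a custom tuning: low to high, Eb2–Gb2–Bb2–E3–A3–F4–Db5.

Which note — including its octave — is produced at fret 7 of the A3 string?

E4

Each fret is one semitone, so A3 + 7 = E4.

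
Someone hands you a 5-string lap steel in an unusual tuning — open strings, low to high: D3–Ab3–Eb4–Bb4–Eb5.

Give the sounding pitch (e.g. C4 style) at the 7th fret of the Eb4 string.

Eb4 is MIDI 63. Adding 7 gives 70, which is Bb4.

Bb4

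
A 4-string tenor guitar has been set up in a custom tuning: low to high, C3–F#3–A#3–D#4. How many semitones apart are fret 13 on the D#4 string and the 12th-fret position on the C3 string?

D#4 at fret 13 → E5 (MIDI 76); C3 at fret 12 → C4 (MIDI 60).
76 − 60 = 16, so the two pitches are 16 semitones apart, with E5 the higher.

16 semitones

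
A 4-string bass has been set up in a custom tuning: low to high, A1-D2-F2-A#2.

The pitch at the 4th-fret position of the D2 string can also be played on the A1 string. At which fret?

9

D2 at fret 4 is D2 + 4 semitones = F#2.
The open A1 string is 5 semitones below the open D2, so the same pitch on the A1 string lies at fret 4 + 5 = 9.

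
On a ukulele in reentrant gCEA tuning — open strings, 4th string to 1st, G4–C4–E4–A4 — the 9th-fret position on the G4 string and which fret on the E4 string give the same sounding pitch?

12

G4 at fret 9 is G4 + 9 semitones = E5.
The open E4 string is 3 semitones below the open G4, so the same pitch on the E4 string lies at fret 9 + 3 = 12.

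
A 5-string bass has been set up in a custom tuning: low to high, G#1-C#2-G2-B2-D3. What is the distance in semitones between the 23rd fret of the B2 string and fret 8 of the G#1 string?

B2 at fret 23 → A#4 (MIDI 70); G#1 at fret 8 → E2 (MIDI 40).
70 − 40 = 30, so the two pitches are 30 semitones apart, with A#4 the higher.

30 semitones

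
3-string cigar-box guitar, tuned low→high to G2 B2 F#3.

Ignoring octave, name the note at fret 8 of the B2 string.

G

Each fret is one semitone, so B2 + 8 = G.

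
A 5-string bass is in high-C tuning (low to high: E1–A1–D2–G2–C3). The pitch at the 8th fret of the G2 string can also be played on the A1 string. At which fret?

G2 at fret 8 is G2 + 8 semitones = D♯3.
The open A1 string is 10 semitones below the open G2, so the same pitch on the A1 string lies at fret 8 + 10 = 18.

18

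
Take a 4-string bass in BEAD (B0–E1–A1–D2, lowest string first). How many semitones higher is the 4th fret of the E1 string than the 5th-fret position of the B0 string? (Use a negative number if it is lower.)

4 semitones

E1 at fret 4 → G♯1 (MIDI 32); B0 at fret 5 → E1 (MIDI 28).
32 − 28 = 4, so the two pitches are 4 semitones apart.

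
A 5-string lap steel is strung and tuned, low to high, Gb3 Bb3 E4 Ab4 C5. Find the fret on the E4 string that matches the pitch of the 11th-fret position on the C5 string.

Fret 11 on C5 is MIDI 72 + 11 = 83 (B5). On the E4 string (open MIDI 64), that pitch is 83 − 64 = fret 19.

19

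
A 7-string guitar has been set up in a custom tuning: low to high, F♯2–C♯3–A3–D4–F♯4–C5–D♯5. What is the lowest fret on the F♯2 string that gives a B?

5

From F♯2, count semitones up the chromatic scale until reaching B: F#–G–G#–A–A#–B — 5 steps.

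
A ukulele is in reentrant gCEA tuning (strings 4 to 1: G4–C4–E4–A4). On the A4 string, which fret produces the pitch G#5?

G#5 is 11 semitones above the open A4 (A–A#–B–C–…–F#–G–G#), so it sits at fret 11.

11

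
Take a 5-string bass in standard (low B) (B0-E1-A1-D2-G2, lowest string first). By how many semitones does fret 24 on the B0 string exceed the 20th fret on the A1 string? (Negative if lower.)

-6 semitones

B0 at fret 24 → B2 (MIDI 47); A1 at fret 20 → F3 (MIDI 53).
47 − 53 = -6, so the two pitches are 6 semitones apart.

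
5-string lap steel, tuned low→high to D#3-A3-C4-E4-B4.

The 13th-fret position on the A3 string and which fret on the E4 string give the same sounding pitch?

Fret 13 on A3 is MIDI 57 + 13 = 70 (A#4). On the E4 string (open MIDI 64), that pitch is 70 − 64 = fret 6.

6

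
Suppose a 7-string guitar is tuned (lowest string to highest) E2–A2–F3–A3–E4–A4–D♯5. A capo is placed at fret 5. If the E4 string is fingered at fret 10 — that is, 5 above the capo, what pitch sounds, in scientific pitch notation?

D5

The capo raises the open E4 by 5 semitones to A4; fretting 5 more gives E4 + 5 + 5 = E4 + 10 semitones = D5.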